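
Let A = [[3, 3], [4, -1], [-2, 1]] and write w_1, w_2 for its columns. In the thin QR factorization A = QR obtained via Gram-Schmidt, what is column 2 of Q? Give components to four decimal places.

e_2 = (0.8226, -0.4324, 0.3691)

w_1 = (3, 4, -2); ‖w_1‖ = 5.3852, so e_1 = (0.5571, 0.7428, -0.3714).
e_1·w_2 = 0.5571·3 + 0.7428·(-1) + (-0.3714)·1 = 0.5571.
u_2 = w_2 − 0.5571·e_1 = (2.6897, -1.4138, 1.2069).
‖u_2‖ = 3.2695, so e_2 = (0.8226, -0.4324, 0.3691).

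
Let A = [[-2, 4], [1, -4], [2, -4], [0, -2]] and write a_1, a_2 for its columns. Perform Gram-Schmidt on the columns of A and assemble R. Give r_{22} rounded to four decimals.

r_{22} = 2.7487

q_1 = a_1/‖a_1‖ = (-2, 1, 2, 0)/3.0000 = (-0.6667, 0.3333, 0.6667, 0.0000).
r_{12} = q_1·a_2 = -6.6667.
u_2 = a_2 + 6.6667·q_1 = (-0.4444, -1.7778, 0.4444, -2.0000).
r_{22} = ‖u_2‖ = 2.7487.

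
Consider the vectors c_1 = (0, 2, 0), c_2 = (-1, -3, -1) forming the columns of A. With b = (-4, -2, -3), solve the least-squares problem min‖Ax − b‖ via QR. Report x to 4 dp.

x = (4.2500, 3.5000)

q_1 = c_1/‖c_1‖ = (0, 2, 0)/2.0000 = (0.0000, 1.0000, 0.0000).
r_{12} = q_1·c_2 = -3.0000.
u_2 = c_2 + 3.0000·q_1 = (-1.0000, 0.0000, -1.0000).
‖u_2‖ = 1.4142, so q_2 = (-0.7071, 0.0000, -0.7071).
Qᵀb = (-2.0000, 4.9497).
Back-substitute: x_2 = 4.9497/1.4142 = 3.5000.
x_1 = (-2.0000 + 3.0000·3.5000)/2.0000 = 4.2500.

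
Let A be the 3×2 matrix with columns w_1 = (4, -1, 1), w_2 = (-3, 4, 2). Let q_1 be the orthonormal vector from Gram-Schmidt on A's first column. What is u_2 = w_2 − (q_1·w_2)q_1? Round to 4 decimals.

u_2 = (0.1111, 3.2222, 2.7778)

w_1 = (4, -1, 1); ‖w_1‖ = 4.2426, so q_1 = (0.9428, -0.2357, 0.2357).
q_1·w_2 = 0.9428·(-3) + (-0.2357)·4 + 0.2357·2 = -3.2998.
u_2 = w_2 + 3.2998·q_1 = (0.1111, 3.2222, 2.7778).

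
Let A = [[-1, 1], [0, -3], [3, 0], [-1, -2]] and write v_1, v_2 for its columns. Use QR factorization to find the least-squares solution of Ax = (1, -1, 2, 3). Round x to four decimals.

e_1 = v_1/‖v_1‖ = (-1, 0, 3, -1)/3.3166 = (-0.3015, 0.0000, 0.9045, -0.3015).
r_{12} = e_1·v_2 = 0.3015.
u_2 = v_2 − 0.3015·e_1 = (1.0909, -3.0000, -0.2727, -1.9091).
‖u_2‖ = 3.7295, so e_2 = (0.2925, -0.8044, -0.0731, -0.5119).
Qᵀb = (0.6030, -0.5850).
Back-substitute: x_2 = -0.5850/3.7295 = -0.1569.
x_1 = (0.6030 − 0.3015·(-0.1569))/3.3166 = 0.1961.

x = (0.1961, -0.1569)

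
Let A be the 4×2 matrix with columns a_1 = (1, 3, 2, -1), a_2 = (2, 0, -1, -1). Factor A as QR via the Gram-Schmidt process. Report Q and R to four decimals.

Q = [[0.2582, 0.7937], [0.7746, -0.0821], [0.5164, -0.4653], [-0.2582, -0.3832]], R = [[3.8730, 0.2582], [0.0000, 2.4358]]

a_1 = (1, 3, 2, -1); ‖a_1‖ = 3.8730, so q_1 = (0.2582, 0.7746, 0.5164, -0.2582).
q_1·a_2 = 0.2582·2 + 0.7746·0 + 0.5164·(-1) + (-0.2582)·(-1) = 0.2582.
u_2 = a_2 − 0.2582·q_1 = (1.9333, -0.2000, -1.1333, -0.9333).
‖u_2‖ = 2.4358, so q_2 = (0.7937, -0.0821, -0.4653, -0.3832).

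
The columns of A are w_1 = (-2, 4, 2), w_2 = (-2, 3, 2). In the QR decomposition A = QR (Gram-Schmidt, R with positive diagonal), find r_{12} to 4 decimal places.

w_1 = (-2, 4, 2); ‖w_1‖ = 4.8990, so q_1 = (-0.4082, 0.8165, 0.4082).
r_{12} = q_1·w_2 = 4.0825.

r_{12} = 4.0825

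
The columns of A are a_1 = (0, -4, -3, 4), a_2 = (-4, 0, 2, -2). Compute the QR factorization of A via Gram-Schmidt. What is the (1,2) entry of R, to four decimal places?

q_1 = a_1/‖a_1‖ = (0, -4, -3, 4)/6.4031 = (0.0000, -0.6247, -0.4685, 0.6247).
r_{12} = q_1·a_2 = -2.1864.

r_{12} = -2.1864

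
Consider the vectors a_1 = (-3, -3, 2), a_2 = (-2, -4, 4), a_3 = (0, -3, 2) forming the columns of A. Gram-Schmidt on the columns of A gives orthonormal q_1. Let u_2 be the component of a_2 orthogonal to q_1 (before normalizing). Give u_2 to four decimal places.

q_1 = a_1/‖a_1‖ = (-3, -3, 2)/4.6904 = (-0.6396, -0.6396, 0.4264).
r_{12} = q_1·a_2 = 5.5432.
u_2 = a_2 − 5.5432·q_1 = (1.5455, -0.4545, 1.6364).

u_2 = (1.5455, -0.4545, 1.6364)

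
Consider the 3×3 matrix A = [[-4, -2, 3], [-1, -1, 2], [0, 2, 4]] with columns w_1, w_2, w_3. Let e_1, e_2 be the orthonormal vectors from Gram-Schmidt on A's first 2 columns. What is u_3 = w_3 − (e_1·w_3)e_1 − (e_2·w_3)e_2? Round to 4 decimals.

u_3 = (-0.5000, 2.0000, 0.5000)

w_1 = (-4, -1, 0); ‖w_1‖ = 4.1231, so e_1 = (-0.9701, -0.2425, 0.0000).
e_1·w_2 = (-0.9701)·(-2) + (-0.2425)·(-1) + 0.0000·2 = 2.1828.
u_2 = w_2 − 2.1828·e_1 = (0.1176, -0.4706, 2.0000).
‖u_2‖ = 2.0580, so e_2 = (0.0572, -0.2287, 0.9718).
e_1·w_3 = (-0.9701)·3 + (-0.2425)·2 + 0.0000·4 = -3.3955; e_2·w_3 = 0.0572·3 + (-0.2287)·2 + 0.9718·4 = 3.6015.
u_3 = w_3 + 3.3955·e_1 − 3.6015·e_2 = (-0.5000, 2.0000, 0.5000).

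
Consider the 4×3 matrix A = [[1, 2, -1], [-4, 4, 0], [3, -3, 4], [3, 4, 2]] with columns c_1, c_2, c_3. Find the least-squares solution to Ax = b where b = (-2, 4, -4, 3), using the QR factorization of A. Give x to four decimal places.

c_1 = (1, -4, 3, 3); ‖c_1‖ = 5.9161, so e_1 = (0.1690, -0.6761, 0.5071, 0.5071).
e_1·c_2 = 0.1690·2 + (-0.6761)·4 + 0.5071·(-3) + 0.5071·4 = -1.8593.
u_2 = c_2 + 1.8593·e_1 = (2.3143, 2.7429, -2.0571, 4.9429).
‖u_2‖ = 6.4454, so e_2 = (0.3591, 0.4256, -0.3192, 0.7669).
e_1·c_3 = 0.1690·(-1) + (-0.6761)·0 + 0.5071·4 + 0.5071·2 = 2.8735; e_2·c_3 = 0.3591·(-1) + 0.4256·0 + (-0.3192)·4 + 0.7669·2 = -0.1020.
u_3 = c_3 − 2.8735·e_1 + 0.1020·e_2 = (-1.4491, 1.9862, 2.5103, 0.6210).
‖u_3‖ = 3.5683, so e_3 = (-0.4061, 0.5566, 0.7035, 0.1740).
Qᵀb = (-3.5496, 4.5614, 0.7469).
Back-substitute: x_3 = 0.7469/3.5683 = 0.2093.
x_2 = (4.5614 + 0.1020·0.2093)/6.4454 = 0.7110.
x_1 = (-3.5496 + 1.8593·0.7110 − 2.8735·0.2093)/5.9161 = -0.4782.

x = (-0.4782, 0.7110, 0.2093)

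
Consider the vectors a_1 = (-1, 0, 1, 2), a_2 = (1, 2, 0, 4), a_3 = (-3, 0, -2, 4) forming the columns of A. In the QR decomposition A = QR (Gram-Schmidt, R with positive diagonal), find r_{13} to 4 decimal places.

a_1 = (-1, 0, 1, 2); ‖a_1‖ = 2.4495, so q_1 = (-0.4082, 0.0000, 0.4082, 0.8165).
r_{13} = q_1·a_3 = 3.6742.

r_{13} = 3.6742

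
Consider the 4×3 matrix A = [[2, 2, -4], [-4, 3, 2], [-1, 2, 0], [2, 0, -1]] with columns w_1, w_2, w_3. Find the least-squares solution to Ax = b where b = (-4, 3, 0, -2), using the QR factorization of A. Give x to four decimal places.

x = (-0.8089, -0.3682, 0.4145)

w_1 = (2, -4, -1, 2); ‖w_1‖ = 5.0000, so q_1 = (0.4000, -0.8000, -0.2000, 0.4000).
q_1·w_2 = 0.4000·2 + (-0.8000)·3 + (-0.2000)·2 + 0.4000·0 = -2.0000.
u_2 = w_2 + 2.0000·q_1 = (2.8000, 1.4000, 1.6000, 0.8000).
‖u_2‖ = 3.6056, so q_2 = (0.7766, 0.3883, 0.4438, 0.2219).
q_1·w_3 = 0.4000·(-4) + (-0.8000)·2 + (-0.2000)·0 + 0.4000·(-1) = -3.6000; q_2·w_3 = 0.7766·(-4) + 0.3883·2 + 0.4438·0 + 0.2219·(-1) = -2.5516.
u_3 = w_3 + 3.6000·q_1 + 2.5516·q_2 = (-0.5785, 0.1108, 0.4123, 1.0062).
‖u_3‖ = 1.2366, so q_3 = (-0.4678, 0.0896, 0.3334, 0.8136).
Qᵀb = (-4.8000, -2.3852, 0.5126).
Back-substitute: x_3 = 0.5126/1.2366 = 0.4145.
x_2 = (-2.3852 + 2.5516·0.4145)/3.6056 = -0.3682.
x_1 = (-4.8000 + 2.0000·(-0.3682) + 3.6000·0.4145)/5.0000 = -0.8089.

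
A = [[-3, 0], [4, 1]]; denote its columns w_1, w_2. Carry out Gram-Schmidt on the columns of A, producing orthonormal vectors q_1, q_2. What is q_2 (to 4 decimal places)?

w_1 = (-3, 4); ‖w_1‖ = 5.0000, so q_1 = (-0.6000, 0.8000).
q_1·w_2 = (-0.6000)·0 + 0.8000·1 = 0.8000.
u_2 = w_2 − 0.8000·q_1 = (0.4800, 0.3600).
‖u_2‖ = 0.6000, so q_2 = (0.8000, 0.6000).

q_2 = (0.8000, 0.6000)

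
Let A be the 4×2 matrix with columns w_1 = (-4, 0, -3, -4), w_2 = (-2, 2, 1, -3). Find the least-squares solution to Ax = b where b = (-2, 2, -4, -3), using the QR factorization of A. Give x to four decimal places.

e_1 = w_1/‖w_1‖ = (-4, 0, -3, -4)/6.4031 = (-0.6247, 0.0000, -0.4685, -0.6247).
r_{12} = e_1·w_2 = 2.6550.
u_2 = w_2 − 2.6550·e_1 = (-0.3415, 2.0000, 2.2439, -1.3415).
‖u_2‖ = 3.3093, so e_2 = (-0.1032, 0.6044, 0.6781, -0.4054).
Qᵀb = (4.9976, -0.0811).
Back-substitute: x_2 = -0.0811/3.3093 = -0.0245.
x_1 = (4.9976 − 2.6550·(-0.0245))/6.4031 = 0.7906.

x = (0.7906, -0.0245)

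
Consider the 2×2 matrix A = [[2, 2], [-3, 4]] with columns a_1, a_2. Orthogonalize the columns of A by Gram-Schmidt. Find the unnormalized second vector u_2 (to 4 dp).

e_1 = a_1/‖a_1‖ = (2, -3)/3.6056 = (0.5547, -0.8321).
r_{12} = e_1·a_2 = -2.2188.
u_2 = a_2 + 2.2188·e_1 = (3.2308, 2.1538).

u_2 = (3.2308, 2.1538)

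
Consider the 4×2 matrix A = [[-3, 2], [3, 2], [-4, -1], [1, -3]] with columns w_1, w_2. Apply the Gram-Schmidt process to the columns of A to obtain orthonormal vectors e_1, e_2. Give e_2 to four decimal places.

e_1 = w_1/‖w_1‖ = (-3, 3, -4, 1)/5.9161 = (-0.5071, 0.5071, -0.6761, 0.1690).
r_{12} = e_1·w_2 = 0.1690.
u_2 = w_2 − 0.1690·e_1 = (2.0857, 1.9143, -0.8857, -3.0286).
‖u_2‖ = 4.2393, so e_2 = (0.4920, 0.4516, -0.2089, -0.7144).

e_2 = (0.4920, 0.4516, -0.2089, -0.7144)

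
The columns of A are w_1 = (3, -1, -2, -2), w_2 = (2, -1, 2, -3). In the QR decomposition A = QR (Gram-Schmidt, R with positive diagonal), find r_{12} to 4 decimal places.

w_1 = (3, -1, -2, -2); ‖w_1‖ = 4.2426, so e_1 = (0.7071, -0.2357, -0.4714, -0.4714).
r_{12} = e_1·w_2 = 2.1213.

r_{12} = 2.1213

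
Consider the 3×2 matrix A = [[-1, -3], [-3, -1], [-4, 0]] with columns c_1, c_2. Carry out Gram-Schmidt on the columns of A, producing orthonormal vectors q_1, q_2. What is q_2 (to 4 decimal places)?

q_2 = (-0.9435, -0.1048, 0.3145)

c_1 = (-1, -3, -4); ‖c_1‖ = 5.0990, so q_1 = (-0.1961, -0.5883, -0.7845).
q_1·c_2 = (-0.1961)·(-3) + (-0.5883)·(-1) + (-0.7845)·0 = 1.1767.
u_2 = c_2 − 1.1767·q_1 = (-2.7692, -0.3077, 0.9231).
‖u_2‖ = 2.9352, so q_2 = (-0.9435, -0.1048, 0.3145).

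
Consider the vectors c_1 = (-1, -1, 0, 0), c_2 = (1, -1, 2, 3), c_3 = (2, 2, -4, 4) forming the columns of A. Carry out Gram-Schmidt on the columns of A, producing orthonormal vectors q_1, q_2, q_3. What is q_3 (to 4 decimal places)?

q_3 = (-0.0479, 0.0479, -0.8151, 0.5754)

c_1 = (-1, -1, 0, 0); ‖c_1‖ = 1.4142, so q_1 = (-0.7071, -0.7071, 0.0000, 0.0000).
q_1·c_2 = (-0.7071)·1 + (-0.7071)·(-1) + 0.0000·2 + 0.0000·3 = 0.0000.
u_2 = c_2 + 0.0000·q_1 = (1.0000, -1.0000, 2.0000, 3.0000).
‖u_2‖ = 3.8730, so q_2 = (0.2582, -0.2582, 0.5164, 0.7746).
q_1·c_3 = (-0.7071)·2 + (-0.7071)·2 + 0.0000·(-4) + 0.0000·4 = -2.8284; q_2·c_3 = 0.2582·2 + (-0.2582)·2 + 0.5164·(-4) + 0.7746·4 = 1.0328.
u_3 = c_3 + 2.8284·q_1 − 1.0328·q_2 = (-0.2667, 0.2667, -4.5333, 3.2000).
‖u_3‖ = 5.5618, so q_3 = (-0.0479, 0.0479, -0.8151, 0.5754).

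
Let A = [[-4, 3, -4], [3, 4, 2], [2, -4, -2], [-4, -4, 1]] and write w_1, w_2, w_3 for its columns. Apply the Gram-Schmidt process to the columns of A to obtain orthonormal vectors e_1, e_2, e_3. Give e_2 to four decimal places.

e_2 = (0.4978, 0.4650, -0.5842, -0.4412)

w_1 = (-4, 3, 2, -4); ‖w_1‖ = 6.7082, so e_1 = (-0.5963, 0.4472, 0.2981, -0.5963).
e_1·w_2 = (-0.5963)·3 + 0.4472·4 + 0.2981·(-4) + (-0.5963)·(-4) = 1.1926.
u_2 = w_2 − 1.1926·e_1 = (3.7111, 3.4667, -4.3556, -3.2889).
‖u_2‖ = 7.4551, so e_2 = (0.4978, 0.4650, -0.5842, -0.4412).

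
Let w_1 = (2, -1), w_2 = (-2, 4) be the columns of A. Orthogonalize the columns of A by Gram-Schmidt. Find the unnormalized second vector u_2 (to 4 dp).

u_2 = (1.2000, 2.4000)

w_1 = (2, -1); ‖w_1‖ = 2.2361, so e_1 = (0.8944, -0.4472).
e_1·w_2 = 0.8944·(-2) + (-0.4472)·4 = -3.5777.
u_2 = w_2 + 3.5777·e_1 = (1.2000, 2.4000).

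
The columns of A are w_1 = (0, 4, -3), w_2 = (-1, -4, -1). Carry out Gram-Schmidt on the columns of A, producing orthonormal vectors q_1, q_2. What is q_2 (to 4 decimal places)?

q_2 = (-0.2983, -0.5727, -0.7636)

q_1 = w_1/‖w_1‖ = (0, 4, -3)/5.0000 = (0.0000, 0.8000, -0.6000).
r_{12} = q_1·w_2 = -2.6000.
u_2 = w_2 + 2.6000·q_1 = (-1.0000, -1.9200, -2.5600).
‖u_2‖ = 3.3526, so q_2 = (-0.2983, -0.5727, -0.7636).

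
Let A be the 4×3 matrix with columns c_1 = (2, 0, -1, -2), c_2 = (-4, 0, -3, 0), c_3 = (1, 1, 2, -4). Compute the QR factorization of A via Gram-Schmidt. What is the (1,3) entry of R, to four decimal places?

c_1 = (2, 0, -1, -2); ‖c_1‖ = 3.0000, so e_1 = (0.6667, 0.0000, -0.3333, -0.6667).
r_{13} = e_1·c_3 = 2.6667.

r_{13} = 2.6667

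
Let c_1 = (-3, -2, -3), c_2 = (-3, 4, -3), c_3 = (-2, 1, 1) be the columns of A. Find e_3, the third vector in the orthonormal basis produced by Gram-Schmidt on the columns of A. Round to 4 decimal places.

c_1 = (-3, -2, -3); ‖c_1‖ = 4.6904, so e_1 = (-0.6396, -0.4264, -0.6396).
e_1·c_2 = (-0.6396)·(-3) + (-0.4264)·4 + (-0.6396)·(-3) = 2.1320.
u_2 = c_2 − 2.1320·e_1 = (-1.6364, 4.9091, -1.6364).
‖u_2‖ = 5.4272, so e_2 = (-0.3015, 0.9045, -0.3015).
e_1·c_3 = (-0.6396)·(-2) + (-0.4264)·1 + (-0.6396)·1 = 0.2132; e_2·c_3 = (-0.3015)·(-2) + 0.9045·1 + (-0.3015)·1 = 1.2060.
u_3 = c_3 − 0.2132·e_1 − 1.2060·e_2 = (-1.5000, 0.0000, 1.5000).
‖u_3‖ = 2.1213, so e_3 = (-0.7071, 0.0000, 0.7071).

e_3 = (-0.7071, 0.0000, 0.7071)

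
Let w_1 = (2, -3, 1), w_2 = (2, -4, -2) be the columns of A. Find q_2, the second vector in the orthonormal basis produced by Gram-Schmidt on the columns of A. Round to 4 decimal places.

w_1 = (2, -3, 1); ‖w_1‖ = 3.7417, so q_1 = (0.5345, -0.8018, 0.2673).
q_1·w_2 = 0.5345·2 + (-0.8018)·(-4) + 0.2673·(-2) = 3.7417.
u_2 = w_2 − 3.7417·q_1 = (0.0000, -1.0000, -3.0000).
‖u_2‖ = 3.1623, so q_2 = (0.0000, -0.3162, -0.9487).

q_2 = (0.0000, -0.3162, -0.9487)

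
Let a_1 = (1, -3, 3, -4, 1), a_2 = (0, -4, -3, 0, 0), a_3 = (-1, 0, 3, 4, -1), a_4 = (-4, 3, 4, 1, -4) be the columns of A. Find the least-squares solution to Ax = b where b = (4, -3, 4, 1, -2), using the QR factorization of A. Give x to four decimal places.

a_1 = (1, -3, 3, -4, 1); ‖a_1‖ = 6.0000, so e_1 = (0.1667, -0.5000, 0.5000, -0.6667, 0.1667).
e_1·a_2 = 0.1667·0 + (-0.5000)·(-4) + 0.5000·(-3) + (-0.6667)·0 + 0.1667·0 = 0.5000.
u_2 = a_2 − 0.5000·e_1 = (-0.0833, -3.7500, -3.2500, 0.3333, -0.0833).
‖u_2‖ = 4.9749, so e_2 = (-0.0168, -0.7538, -0.6533, 0.0670, -0.0168).
e_1·a_3 = 0.1667·(-1) + (-0.5000)·0 + 0.5000·3 + (-0.6667)·4 + 0.1667·(-1) = -1.5000; e_2·a_3 = (-0.0168)·(-1) + (-0.7538)·0 + (-0.6533)·3 + 0.0670·4 + (-0.0168)·(-1) = -1.6583.
u_3 = a_3 + 1.5000·e_1 + 1.6583·e_2 = (-0.7778, -2.0000, 2.6667, 3.1111, -0.7778).
‖u_3‖ = 4.6904, so e_3 = (-0.1658, -0.4264, 0.5685, 0.6633, -0.1658).
e_1·a_4 = 0.1667·(-4) + (-0.5000)·3 + 0.5000·4 + (-0.6667)·1 + 0.1667·(-4) = -1.5000; e_2·a_4 = (-0.0168)·(-4) + (-0.7538)·3 + (-0.6533)·4 + 0.0670·1 + (-0.0168)·(-4) = -4.6734; e_3·a_4 = (-0.1658)·(-4) + (-0.4264)·3 + 0.5685·4 + 0.6633·1 + (-0.1658)·(-4) = 2.9848.
u_4 = a_4 + 1.5000·e_1 + 4.6734·e_2 − 2.9848·e_3 = (-3.3333, 0.0000, 0.0000, -1.6667, -3.3333).
‖u_4‖ = 5.0000, so e_4 = (-0.6667, 0.0000, 0.0000, -0.3333, -0.6667).
Qᵀb = (3.1667, -0.3183, 3.8850, -1.6667).
Back-substitute: x_4 = -1.6667/5.0000 = -0.3333.
x_3 = (3.8850 − 2.9848·(-0.3333))/4.6904 = 1.0404.
x_2 = (-0.3183 + 1.6583·1.0404 + 4.6734·(-0.3333))/4.9749 = -0.0303.
x_1 = (3.1667 − 0.5000·(-0.0303) + 1.5000·1.0404 + 1.5000·(-0.3333))/6.0000 = 0.7071.

x = (0.7071, -0.0303, 1.0404, -0.3333)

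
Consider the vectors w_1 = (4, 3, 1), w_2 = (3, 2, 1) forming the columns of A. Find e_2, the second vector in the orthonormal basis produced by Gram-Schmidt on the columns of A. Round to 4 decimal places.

e_2 = (0.2265, -0.5661, 0.7926)

e_1 = w_1/‖w_1‖ = (4, 3, 1)/5.0990 = (0.7845, 0.5883, 0.1961).
r_{12} = e_1·w_2 = 3.7262.
u_2 = w_2 − 3.7262·e_1 = (0.0769, -0.1923, 0.2692).
‖u_2‖ = 0.3397, so e_2 = (0.2265, -0.5661, 0.7926).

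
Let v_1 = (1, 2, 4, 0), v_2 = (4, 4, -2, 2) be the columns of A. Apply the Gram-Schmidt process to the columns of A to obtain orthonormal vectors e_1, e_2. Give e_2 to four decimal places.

v_1 = (1, 2, 4, 0); ‖v_1‖ = 4.5826, so e_1 = (0.2182, 0.4364, 0.8729, 0.0000).
e_1·v_2 = 0.2182·4 + 0.4364·4 + 0.8729·(-2) + 0.0000·2 = 0.8729.
u_2 = v_2 − 0.8729·e_1 = (3.8095, 3.6190, -2.7619, 2.0000).
‖u_2‖ = 6.2640, so e_2 = (0.6082, 0.5778, -0.4409, 0.3193).

e_2 = (0.6082, 0.5778, -0.4409, 0.3193)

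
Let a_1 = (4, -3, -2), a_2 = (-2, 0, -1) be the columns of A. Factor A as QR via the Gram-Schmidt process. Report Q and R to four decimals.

e_1 = a_1/‖a_1‖ = (4, -3, -2)/5.3852 = (0.7428, -0.5571, -0.3714).
r_{12} = e_1·a_2 = -1.1142.
u_2 = a_2 + 1.1142·e_1 = (-1.1724, -0.6207, -1.4138).
‖u_2‖ = 1.9387, so e_2 = (-0.6047, -0.3202, -0.7292).

Q = [[0.7428, -0.6047], [-0.5571, -0.3202], [-0.3714, -0.7292]], R = [[5.3852, -1.1142], [0.0000, 1.9387]]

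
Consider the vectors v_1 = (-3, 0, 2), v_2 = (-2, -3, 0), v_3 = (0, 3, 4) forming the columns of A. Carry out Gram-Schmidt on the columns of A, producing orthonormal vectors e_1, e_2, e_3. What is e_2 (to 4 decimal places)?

v_1 = (-3, 0, 2); ‖v_1‖ = 3.6056, so e_1 = (-0.8321, 0.0000, 0.5547).
e_1·v_2 = (-0.8321)·(-2) + 0.0000·(-3) + 0.5547·0 = 1.6641.
u_2 = v_2 − 1.6641·e_1 = (-0.6154, -3.0000, -0.9231).
‖u_2‖ = 3.1986, so e_2 = (-0.1924, -0.9379, -0.2886).

e_2 = (-0.1924, -0.9379, -0.2886)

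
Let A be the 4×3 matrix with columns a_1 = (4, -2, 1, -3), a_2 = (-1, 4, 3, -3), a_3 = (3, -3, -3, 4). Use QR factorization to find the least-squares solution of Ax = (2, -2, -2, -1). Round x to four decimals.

x = (0.4452, -0.4932, -0.1184)

a_1 = (4, -2, 1, -3); ‖a_1‖ = 5.4772, so q_1 = (0.7303, -0.3651, 0.1826, -0.5477).
q_1·a_2 = 0.7303·(-1) + (-0.3651)·4 + 0.1826·3 + (-0.5477)·(-3) = 0.0000.
u_2 = a_2 + 0.0000·q_1 = (-1.0000, 4.0000, 3.0000, -3.0000).
‖u_2‖ = 5.9161, so q_2 = (-0.1690, 0.6761, 0.5071, -0.5071).
q_1·a_3 = 0.7303·3 + (-0.3651)·(-3) + 0.1826·(-3) + (-0.5477)·4 = 0.5477; q_2·a_3 = (-0.1690)·3 + 0.6761·(-3) + 0.5071·(-3) + (-0.5071)·4 = -6.0851.
u_3 = a_3 − 0.5477·q_1 + 6.0851·q_2 = (1.5714, 1.3143, -0.0143, 1.2143).
‖u_3‖ = 2.3815, so q_3 = (0.6599, 0.5519, -0.0060, 0.5099).
Qᵀb = (2.3735, -2.1974, -0.2819).
Back-substitute: x_3 = -0.2819/2.3815 = -0.1184.
x_2 = (-2.1974 + 6.0851·(-0.1184))/5.9161 = -0.4932.
x_1 = (2.3735 + 0.0000·(-0.4932) − 0.5477·(-0.1184))/5.4772 = 0.4452.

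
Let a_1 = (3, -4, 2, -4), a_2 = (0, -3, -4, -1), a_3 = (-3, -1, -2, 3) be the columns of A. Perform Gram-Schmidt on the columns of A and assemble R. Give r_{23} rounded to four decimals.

q_1 = a_1/‖a_1‖ = (3, -4, 2, -4)/6.7082 = (0.4472, -0.5963, 0.2981, -0.5963).
r_{12} = q_1·a_2 = 1.1926.
u_2 = a_2 − 1.1926·q_1 = (-0.5333, -2.2889, -4.3556, -0.2889).
‖u_2‖ = 4.9576, so q_2 = (-0.1076, -0.4617, -0.8786, -0.0583).
r_{23} = q_2·a_3 = 2.3667.

r_{23} = 2.3667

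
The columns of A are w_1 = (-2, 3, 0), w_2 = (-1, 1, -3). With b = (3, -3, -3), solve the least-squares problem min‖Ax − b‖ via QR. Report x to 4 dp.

e_1 = w_1/‖w_1‖ = (-2, 3, 0)/3.6056 = (-0.5547, 0.8321, 0.0000).
r_{12} = e_1·w_2 = 1.3868.
u_2 = w_2 − 1.3868·e_1 = (-0.2308, -0.1538, -3.0000).
‖u_2‖ = 3.0128, so e_2 = (-0.0766, -0.0511, -0.9958).
Qᵀb = (-4.1603, 2.9107).
Back-substitute: x_2 = 2.9107/3.0128 = 0.9661.
x_1 = (-4.1603 − 1.3868·0.9661)/3.6056 = -1.5254.

x = (-1.5254, 0.9661)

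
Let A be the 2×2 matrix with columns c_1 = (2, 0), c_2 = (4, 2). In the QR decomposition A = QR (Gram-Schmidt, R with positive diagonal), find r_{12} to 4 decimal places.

r_{12} = 4.0000

e_1 = c_1/‖c_1‖ = (2, 0)/2.0000 = (1.0000, 0.0000).
r_{12} = e_1·c_2 = 4.0000.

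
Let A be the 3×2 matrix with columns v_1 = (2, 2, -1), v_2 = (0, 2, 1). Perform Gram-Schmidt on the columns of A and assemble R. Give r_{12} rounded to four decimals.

v_1 = (2, 2, -1); ‖v_1‖ = 3.0000, so q_1 = (0.6667, 0.6667, -0.3333).
r_{12} = q_1·v_2 = 1.0000.

r_{12} = 1.0000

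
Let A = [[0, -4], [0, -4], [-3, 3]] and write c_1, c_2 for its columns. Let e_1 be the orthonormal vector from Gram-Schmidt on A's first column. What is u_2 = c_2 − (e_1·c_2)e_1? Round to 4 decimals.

c_1 = (0, 0, -3); ‖c_1‖ = 3.0000, so e_1 = (0.0000, 0.0000, -1.0000).
e_1·c_2 = 0.0000·(-4) + 0.0000·(-4) + (-1.0000)·3 = -3.0000.
u_2 = c_2 + 3.0000·e_1 = (-4.0000, -4.0000, 0.0000).

u_2 = (-4.0000, -4.0000, 0.0000)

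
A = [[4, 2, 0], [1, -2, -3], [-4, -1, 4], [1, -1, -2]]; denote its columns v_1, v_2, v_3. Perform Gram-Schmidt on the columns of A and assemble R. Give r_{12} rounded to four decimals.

e_1 = v_1/‖v_1‖ = (4, 1, -4, 1)/5.8310 = (0.6860, 0.1715, -0.6860, 0.1715).
r_{12} = e_1·v_2 = 1.5435.

r_{12} = 1.5435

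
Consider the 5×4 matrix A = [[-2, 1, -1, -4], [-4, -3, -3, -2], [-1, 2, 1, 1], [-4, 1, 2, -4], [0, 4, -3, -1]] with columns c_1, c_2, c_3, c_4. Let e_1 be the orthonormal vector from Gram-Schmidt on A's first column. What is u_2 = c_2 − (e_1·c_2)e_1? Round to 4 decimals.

u_2 = (1.2162, -2.5676, 2.1081, 1.4324, 4.0000)

c_1 = (-2, -4, -1, -4, 0); ‖c_1‖ = 6.0828, so e_1 = (-0.3288, -0.6576, -0.1644, -0.6576, 0.0000).
e_1·c_2 = (-0.3288)·1 + (-0.6576)·(-3) + (-0.1644)·2 + (-0.6576)·1 + 0.0000·4 = 0.6576.
u_2 = c_2 − 0.6576·e_1 = (1.2162, -2.5676, 2.1081, 1.4324, 4.0000).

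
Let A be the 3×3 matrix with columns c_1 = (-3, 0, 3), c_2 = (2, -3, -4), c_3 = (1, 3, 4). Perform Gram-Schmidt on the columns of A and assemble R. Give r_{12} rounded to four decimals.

c_1 = (-3, 0, 3); ‖c_1‖ = 4.2426, so e_1 = (-0.7071, 0.0000, 0.7071).
r_{12} = e_1·c_2 = -4.2426.

r_{12} = -4.2426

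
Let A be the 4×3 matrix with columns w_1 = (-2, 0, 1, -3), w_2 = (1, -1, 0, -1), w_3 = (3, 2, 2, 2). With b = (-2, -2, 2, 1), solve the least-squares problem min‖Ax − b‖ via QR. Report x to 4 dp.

w_1 = (-2, 0, 1, -3); ‖w_1‖ = 3.7417, so e_1 = (-0.5345, 0.0000, 0.2673, -0.8018).
e_1·w_2 = (-0.5345)·1 + 0.0000·(-1) + 0.2673·0 + (-0.8018)·(-1) = 0.2673.
u_2 = w_2 − 0.2673·e_1 = (1.1429, -1.0000, -0.0714, -0.7857).
‖u_2‖ = 1.7113, so e_2 = (0.6678, -0.5843, -0.0417, -0.4591).
e_1·w_3 = (-0.5345)·3 + 0.0000·2 + 0.2673·2 + (-0.8018)·2 = -2.6726; e_2·w_3 = 0.6678·3 + (-0.5843)·2 + (-0.0417)·2 + (-0.4591)·2 = -0.1670.
u_3 = w_3 + 2.6726·e_1 + 0.1670·e_2 = (1.6829, 1.9024, 2.7073, -0.2195).
‖u_3‖ = 3.7188, so e_3 = (0.4525, 0.5116, 0.7280, -0.0590).
Qᵀb = (0.8018, -0.7096, -0.5313).
Back-substitute: x_3 = -0.5313/3.7188 = -0.1429.
x_2 = (-0.7096 + 0.1670·(-0.1429))/1.7113 = -0.4286.
x_1 = (0.8018 − 0.2673·(-0.4286) + 2.6726·(-0.1429))/3.7417 = 0.1429.

x = (0.1429, -0.4286, -0.1429)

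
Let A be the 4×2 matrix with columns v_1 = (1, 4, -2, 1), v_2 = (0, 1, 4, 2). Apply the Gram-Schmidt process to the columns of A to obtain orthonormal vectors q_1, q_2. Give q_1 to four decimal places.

q_1 = v_1/‖v_1‖ = (1, 4, -2, 1)/4.6904 = (0.2132, 0.8528, -0.4264, 0.2132).

q_1 = (0.2132, 0.8528, -0.4264, 0.2132)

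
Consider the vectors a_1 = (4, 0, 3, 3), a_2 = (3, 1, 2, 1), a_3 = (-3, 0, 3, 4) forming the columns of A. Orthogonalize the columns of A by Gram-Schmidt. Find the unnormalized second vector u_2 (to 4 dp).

u_2 = (0.5294, 1.0000, 0.1471, -0.8529)

a_1 = (4, 0, 3, 3); ‖a_1‖ = 5.8310, so q_1 = (0.6860, 0.0000, 0.5145, 0.5145).
q_1·a_2 = 0.6860·3 + 0.0000·1 + 0.5145·2 + 0.5145·1 = 3.6015.
u_2 = a_2 − 3.6015·q_1 = (0.5294, 1.0000, 0.1471, -0.8529).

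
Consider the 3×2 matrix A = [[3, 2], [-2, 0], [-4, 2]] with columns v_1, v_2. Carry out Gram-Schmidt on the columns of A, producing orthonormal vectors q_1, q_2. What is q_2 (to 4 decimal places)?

v_1 = (3, -2, -4); ‖v_1‖ = 5.3852, so q_1 = (0.5571, -0.3714, -0.7428).
q_1·v_2 = 0.5571·2 + (-0.3714)·0 + (-0.7428)·2 = -0.3714.
u_2 = v_2 + 0.3714·q_1 = (2.2069, -0.1379, 1.7241).
‖u_2‖ = 2.8039, so q_2 = (0.7871, -0.0492, 0.6149).

q_2 = (0.7871, -0.0492, 0.6149)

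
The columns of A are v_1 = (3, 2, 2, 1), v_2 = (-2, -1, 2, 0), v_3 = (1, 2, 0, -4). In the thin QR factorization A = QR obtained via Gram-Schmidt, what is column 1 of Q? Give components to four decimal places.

v_1 = (3, 2, 2, 1); ‖v_1‖ = 4.2426, so q_1 = (0.7071, 0.4714, 0.4714, 0.2357).

q_1 = (0.7071, 0.4714, 0.4714, 0.2357)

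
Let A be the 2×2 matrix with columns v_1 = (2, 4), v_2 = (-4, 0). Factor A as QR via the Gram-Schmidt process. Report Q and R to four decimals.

q_1 = v_1/‖v_1‖ = (2, 4)/4.4721 = (0.4472, 0.8944).
r_{12} = q_1·v_2 = -1.7889.
u_2 = v_2 + 1.7889·q_1 = (-3.2000, 1.6000).
‖u_2‖ = 3.5777, so q_2 = (-0.8944, 0.4472).

Q = [[0.4472, -0.8944], [0.8944, 0.4472]], R = [[4.4721, -1.7889], [0.0000, 3.5777]]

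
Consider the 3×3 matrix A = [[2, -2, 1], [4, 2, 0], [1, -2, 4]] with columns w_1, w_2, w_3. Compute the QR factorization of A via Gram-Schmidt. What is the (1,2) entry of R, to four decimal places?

r_{12} = 0.4364

w_1 = (2, 4, 1); ‖w_1‖ = 4.5826, so e_1 = (0.4364, 0.8729, 0.2182).
r_{12} = e_1·w_2 = 0.4364.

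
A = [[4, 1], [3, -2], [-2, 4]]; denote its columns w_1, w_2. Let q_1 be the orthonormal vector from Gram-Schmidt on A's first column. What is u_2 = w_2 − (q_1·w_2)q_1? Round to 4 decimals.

w_1 = (4, 3, -2); ‖w_1‖ = 5.3852, so q_1 = (0.7428, 0.5571, -0.3714).
q_1·w_2 = 0.7428·1 + 0.5571·(-2) + (-0.3714)·4 = -1.8570.
u_2 = w_2 + 1.8570·q_1 = (2.3793, -0.9655, 3.3103).

u_2 = (2.3793, -0.9655, 3.3103)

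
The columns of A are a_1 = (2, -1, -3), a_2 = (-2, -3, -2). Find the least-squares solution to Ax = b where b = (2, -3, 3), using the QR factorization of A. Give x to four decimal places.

e_1 = a_1/‖a_1‖ = (2, -1, -3)/3.7417 = (0.5345, -0.2673, -0.8018).
r_{12} = e_1·a_2 = 1.3363.
u_2 = a_2 − 1.3363·e_1 = (-2.7143, -2.6429, -0.9286).
‖u_2‖ = 3.9005, so e_2 = (-0.6959, -0.6776, -0.2381).
Qᵀb = (-0.5345, -0.0732).
Back-substitute: x_2 = -0.0732/3.9005 = -0.0188.
x_1 = (-0.5345 − 1.3363·(-0.0188))/3.7417 = -0.1362.

x = (-0.1362, -0.0188)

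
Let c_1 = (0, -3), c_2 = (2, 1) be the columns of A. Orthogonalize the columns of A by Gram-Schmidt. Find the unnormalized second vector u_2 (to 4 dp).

c_1 = (0, -3); ‖c_1‖ = 3.0000, so e_1 = (0.0000, -1.0000).
e_1·c_2 = 0.0000·2 + (-1.0000)·1 = -1.0000.
u_2 = c_2 + 1.0000·e_1 = (2.0000, 0.0000).

u_2 = (2.0000, 0.0000)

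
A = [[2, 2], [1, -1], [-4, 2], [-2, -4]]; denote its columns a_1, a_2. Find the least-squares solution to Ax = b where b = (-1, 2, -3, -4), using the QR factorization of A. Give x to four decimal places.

e_1 = a_1/‖a_1‖ = (2, 1, -4, -2)/5.0000 = (0.4000, 0.2000, -0.8000, -0.4000).
r_{12} = e_1·a_2 = 0.6000.
u_2 = a_2 − 0.6000·e_1 = (1.7600, -1.1200, 2.4800, -3.7600).
‖u_2‖ = 4.9639, so e_2 = (0.3546, -0.2256, 0.4996, -0.7575).
Qᵀb = (4.0000, 0.7252).
Back-substitute: x_2 = 0.7252/4.9639 = 0.1461.
x_1 = (4.0000 − 0.6000·0.1461)/5.0000 = 0.7825.

x = (0.7825, 0.1461)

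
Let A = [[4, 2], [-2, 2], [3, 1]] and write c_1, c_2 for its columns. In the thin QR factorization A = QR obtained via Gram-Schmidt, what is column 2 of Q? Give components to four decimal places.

e_1 = c_1/‖c_1‖ = (4, -2, 3)/5.3852 = (0.7428, -0.3714, 0.5571).
r_{12} = e_1·c_2 = 1.2999.
u_2 = c_2 − 1.2999·e_1 = (1.0345, 2.4828, 0.2759).
‖u_2‖ = 2.7038, so e_2 = (0.3826, 0.9183, 0.1020).

e_2 = (0.3826, 0.9183, 0.1020)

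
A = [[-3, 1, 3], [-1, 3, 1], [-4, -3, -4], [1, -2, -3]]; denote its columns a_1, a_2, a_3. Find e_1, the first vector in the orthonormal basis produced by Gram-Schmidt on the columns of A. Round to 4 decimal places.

e_1 = (-0.5774, -0.1925, -0.7698, 0.1925)

a_1 = (-3, -1, -4, 1); ‖a_1‖ = 5.1962, so e_1 = (-0.5774, -0.1925, -0.7698, 0.1925).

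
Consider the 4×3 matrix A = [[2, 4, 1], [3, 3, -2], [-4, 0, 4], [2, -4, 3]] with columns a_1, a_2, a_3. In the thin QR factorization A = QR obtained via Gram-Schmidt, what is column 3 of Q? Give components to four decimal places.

e_1 = a_1/‖a_1‖ = (2, 3, -4, 2)/5.7446 = (0.3482, 0.5222, -0.6963, 0.3482).
r_{12} = e_1·a_2 = 1.5667.
u_2 = a_2 − 1.5667·e_1 = (3.4545, 2.1818, 1.0909, -4.5455).
‖u_2‖ = 6.2085, so e_2 = (0.5564, 0.3514, 0.1757, -0.7321).
r_{13} = e_1·a_3 = -2.4371; r_{23} = e_2·a_3 = -1.6400.
u_3 = a_3 + 2.4371·e_1 + 1.6400·e_2 = (2.7610, -0.1509, 2.5912, 2.6478).
‖u_3‖ = 4.6229, so e_3 = (0.5972, -0.0327, 0.5605, 0.5728).

e_3 = (0.5972, -0.0327, 0.5605, 0.5728)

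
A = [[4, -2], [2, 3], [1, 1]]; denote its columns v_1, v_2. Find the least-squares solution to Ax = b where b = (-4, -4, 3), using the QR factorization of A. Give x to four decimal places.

x = (-1.0068, -0.1433)

q_1 = v_1/‖v_1‖ = (4, 2, 1)/4.5826 = (0.8729, 0.4364, 0.2182).
r_{12} = q_1·v_2 = -0.2182.
u_2 = v_2 + 0.2182·q_1 = (-1.8095, 3.0952, 1.0476).
‖u_2‖ = 3.7353, so q_2 = (-0.4844, 0.8286, 0.2805).
Qᵀb = (-4.5826, -0.5354).
Back-substitute: x_2 = -0.5354/3.7353 = -0.1433.
x_1 = (-4.5826 + 0.2182·(-0.1433))/4.5826 = -1.0068.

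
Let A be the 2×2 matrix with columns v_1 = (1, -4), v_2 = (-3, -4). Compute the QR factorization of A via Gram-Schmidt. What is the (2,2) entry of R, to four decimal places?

r_{22} = 3.8806

v_1 = (1, -4); ‖v_1‖ = 4.1231, so e_1 = (0.2425, -0.9701).
e_1·v_2 = 0.2425·(-3) + (-0.9701)·(-4) = 3.1530.
u_2 = v_2 − 3.1530·e_1 = (-3.7647, -0.9412).
r_{22} = ‖u_2‖ = 3.8806.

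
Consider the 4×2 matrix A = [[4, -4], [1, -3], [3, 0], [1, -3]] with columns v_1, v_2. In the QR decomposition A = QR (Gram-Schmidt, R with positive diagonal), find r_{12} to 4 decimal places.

r_{12} = -4.2339

q_1 = v_1/‖v_1‖ = (4, 1, 3, 1)/5.1962 = (0.7698, 0.1925, 0.5774, 0.1925).
r_{12} = q_1·v_2 = -4.2339.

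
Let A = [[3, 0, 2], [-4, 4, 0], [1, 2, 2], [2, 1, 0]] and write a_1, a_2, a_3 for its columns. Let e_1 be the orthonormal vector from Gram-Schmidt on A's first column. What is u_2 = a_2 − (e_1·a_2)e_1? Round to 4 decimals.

u_2 = (1.2000, 2.4000, 2.4000, 1.8000)

a_1 = (3, -4, 1, 2); ‖a_1‖ = 5.4772, so e_1 = (0.5477, -0.7303, 0.1826, 0.3651).
e_1·a_2 = 0.5477·0 + (-0.7303)·4 + 0.1826·2 + 0.3651·1 = -2.1909.
u_2 = a_2 + 2.1909·e_1 = (1.2000, 2.4000, 2.4000, 1.8000).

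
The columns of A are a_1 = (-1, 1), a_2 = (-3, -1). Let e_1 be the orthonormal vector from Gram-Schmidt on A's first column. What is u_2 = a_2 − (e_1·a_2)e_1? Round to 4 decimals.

u_2 = (-2.0000, -2.0000)

e_1 = a_1/‖a_1‖ = (-1, 1)/1.4142 = (-0.7071, 0.7071).
r_{12} = e_1·a_2 = 1.4142.
u_2 = a_2 − 1.4142·e_1 = (-2.0000, -2.0000).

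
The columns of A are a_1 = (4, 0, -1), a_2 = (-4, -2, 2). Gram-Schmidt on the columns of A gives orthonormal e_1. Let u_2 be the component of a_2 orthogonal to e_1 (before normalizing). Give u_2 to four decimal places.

u_2 = (0.2353, -2.0000, 0.9412)

a_1 = (4, 0, -1); ‖a_1‖ = 4.1231, so e_1 = (0.9701, 0.0000, -0.2425).
e_1·a_2 = 0.9701·(-4) + 0.0000·(-2) + (-0.2425)·2 = -4.3656.
u_2 = a_2 + 4.3656·e_1 = (0.2353, -2.0000, 0.9412).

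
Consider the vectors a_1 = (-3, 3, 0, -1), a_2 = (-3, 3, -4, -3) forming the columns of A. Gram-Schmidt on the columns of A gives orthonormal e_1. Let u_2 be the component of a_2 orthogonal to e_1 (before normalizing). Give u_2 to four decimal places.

u_2 = (0.3158, -0.3158, -4.0000, -1.8947)

a_1 = (-3, 3, 0, -1); ‖a_1‖ = 4.3589, so e_1 = (-0.6882, 0.6882, 0.0000, -0.2294).
e_1·a_2 = (-0.6882)·(-3) + 0.6882·3 + 0.0000·(-4) + (-0.2294)·(-3) = 4.8177.
u_2 = a_2 − 4.8177·e_1 = (0.3158, -0.3158, -4.0000, -1.8947).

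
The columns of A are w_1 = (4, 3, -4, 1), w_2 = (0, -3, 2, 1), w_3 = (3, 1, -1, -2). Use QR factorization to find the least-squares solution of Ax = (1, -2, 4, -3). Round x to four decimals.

x = (-0.9046, 0.4754, 1.4471)

w_1 = (4, 3, -4, 1); ‖w_1‖ = 6.4807, so q_1 = (0.6172, 0.4629, -0.6172, 0.1543).
q_1·w_2 = 0.6172·0 + 0.4629·(-3) + (-0.6172)·2 + 0.1543·1 = -2.4689.
u_2 = w_2 + 2.4689·q_1 = (1.5238, -1.8571, 0.4762, 1.3810).
‖u_2‖ = 2.8115, so q_2 = (0.5420, -0.6605, 0.1694, 0.4912).
q_1·w_3 = 0.6172·3 + 0.4629·1 + (-0.6172)·(-1) + 0.1543·(-2) = 2.6232; q_2·w_3 = 0.5420·3 + (-0.6605)·1 + 0.1694·(-1) + 0.4912·(-2) = -0.1863.
u_3 = w_3 − 2.6232·q_1 + 0.1863·q_2 = (1.4819, -0.3373, 0.6506, -2.3133).
‖u_3‖ = 2.8433, so q_3 = (0.5212, -0.1186, 0.2288, -0.8136).
Qᵀb = (-3.2404, 1.0670, 4.1145).
Back-substitute: x_3 = 4.1145/2.8433 = 1.4471.
x_2 = (1.0670 + 0.1863·1.4471)/2.8115 = 0.4754.
x_1 = (-3.2404 + 2.4689·0.4754 − 2.6232·1.4471)/6.4807 = -0.9046.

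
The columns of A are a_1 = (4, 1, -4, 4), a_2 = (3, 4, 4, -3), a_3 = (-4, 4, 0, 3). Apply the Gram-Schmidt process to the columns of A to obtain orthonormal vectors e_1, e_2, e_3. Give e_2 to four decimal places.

e_1 = a_1/‖a_1‖ = (4, 1, -4, 4)/7.0000 = (0.5714, 0.1429, -0.5714, 0.5714).
r_{12} = e_1·a_2 = -1.7143.
u_2 = a_2 + 1.7143·e_1 = (3.9796, 4.2449, 3.0204, -2.0204).
‖u_2‖ = 6.8601, so e_2 = (0.5801, 0.6188, 0.4403, -0.2945).

e_2 = (0.5801, 0.6188, 0.4403, -0.2945)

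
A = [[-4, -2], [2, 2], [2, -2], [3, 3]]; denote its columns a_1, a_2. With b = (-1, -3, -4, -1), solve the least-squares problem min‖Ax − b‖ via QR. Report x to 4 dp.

x = (-0.7178, 0.6287)

q_1 = a_1/‖a_1‖ = (-4, 2, 2, 3)/5.7446 = (-0.6963, 0.3482, 0.3482, 0.5222).
r_{12} = q_1·a_2 = 2.9593.
u_2 = a_2 − 2.9593·q_1 = (0.0606, 0.9697, -3.0303, 1.4545).
‖u_2‖ = 3.4989, so q_2 = (0.0173, 0.2771, -0.8661, 0.4157).
Qᵀb = (-2.2630, 2.1998).
Back-substitute: x_2 = 2.1998/3.4989 = 0.6287.
x_1 = (-2.2630 − 2.9593·0.6287)/5.7446 = -0.7178.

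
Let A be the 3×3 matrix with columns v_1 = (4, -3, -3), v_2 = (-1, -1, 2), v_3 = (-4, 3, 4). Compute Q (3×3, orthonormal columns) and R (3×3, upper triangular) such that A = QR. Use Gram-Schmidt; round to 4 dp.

v_1 = (4, -3, -3); ‖v_1‖ = 5.8310, so q_1 = (0.6860, -0.5145, -0.5145).
q_1·v_2 = 0.6860·(-1) + (-0.5145)·(-1) + (-0.5145)·2 = -1.2005.
u_2 = v_2 + 1.2005·q_1 = (-0.1765, -1.6176, 1.3824).
‖u_2‖ = 2.1351, so q_2 = (-0.0827, -0.7576, 0.6474).
q_1·v_3 = 0.6860·(-4) + (-0.5145)·3 + (-0.5145)·4 = -6.3454; q_2·v_3 = (-0.0827)·(-4) + (-0.7576)·3 + 0.6474·4 = 0.6474.
u_3 = v_3 + 6.3454·q_1 − 0.6474·q_2 = (0.4065, 0.2258, 0.3161).
‖u_3‖ = 0.5623, so q_3 = (0.7229, 0.4016, 0.5623).

Q = [[0.6860, -0.0827, 0.7229], [-0.5145, -0.7576, 0.4016], [-0.5145, 0.6474, 0.5623]], R = [[5.8310, -1.2005, -6.3454], [0.0000, 2.1351, 0.6474], [0.0000, 0.0000, 0.5623]]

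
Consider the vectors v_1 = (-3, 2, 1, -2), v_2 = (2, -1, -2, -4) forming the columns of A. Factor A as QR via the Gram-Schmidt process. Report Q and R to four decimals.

Q = [[-0.7071, 0.3348], [0.4714, -0.1563], [0.2357, -0.3795], [-0.4714, -0.8482]], R = [[4.2426, -0.4714], [0.0000, 4.9777]]

v_1 = (-3, 2, 1, -2); ‖v_1‖ = 4.2426, so e_1 = (-0.7071, 0.4714, 0.2357, -0.4714).
e_1·v_2 = (-0.7071)·2 + 0.4714·(-1) + 0.2357·(-2) + (-0.4714)·(-4) = -0.4714.
u_2 = v_2 + 0.4714·e_1 = (1.6667, -0.7778, -1.8889, -4.2222).
‖u_2‖ = 4.9777, so e_2 = (0.3348, -0.1563, -0.3795, -0.8482).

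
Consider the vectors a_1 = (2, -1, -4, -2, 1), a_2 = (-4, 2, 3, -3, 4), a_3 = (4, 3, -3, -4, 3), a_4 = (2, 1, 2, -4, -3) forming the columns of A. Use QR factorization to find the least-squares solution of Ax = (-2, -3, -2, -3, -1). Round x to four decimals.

e_1 = a_1/‖a_1‖ = (2, -1, -4, -2, 1)/5.0990 = (0.3922, -0.1961, -0.7845, -0.3922, 0.1961).
r_{12} = e_1·a_2 = -2.3534.
u_2 = a_2 + 2.3534·e_1 = (-3.0769, 1.5385, 1.1538, -3.9231, 4.4615).
‖u_2‖ = 6.9614, so e_2 = (-0.4420, 0.2210, 0.1657, -0.5635, 0.6409).
r_{13} = e_1·a_3 = 5.4913; r_{23} = e_2·a_3 = 2.5746.
u_3 = a_3 − 5.4913·e_1 − 2.5746·e_2 = (2.9841, 3.5079, 0.8810, -0.3952, 0.2730).
‖u_3‖ = 4.7135, so e_3 = (0.6331, 0.7442, 0.1869, -0.0839, 0.0579).
r_{14} = e_1·a_4 = 0.0000; r_{24} = e_2·a_4 = 0.0000; r_{34} = e_3·a_4 = 2.5459.
u_4 = a_4 + 0.0000·e_1 − 0.0000·e_2 − 2.5459·e_3 = (0.3882, -0.8947, 1.5242, -3.7865, -3.1475).
‖u_4‖ = 5.2458, so e_4 = (0.0740, -0.1706, 0.2906, -0.7218, -0.6000).
Qᵀb = (2.3534, 0.9392, -3.6790, 2.5480).
Back-substitute: x_4 = 2.5480/5.2458 = 0.4857.
x_3 = (-3.6790 − 2.5459·0.4857)/4.7135 = -1.0429.
x_2 = (0.9392 − 2.5746·(-1.0429) − 0.0000·0.4857)/6.9614 = 0.5206.
x_1 = (2.3534 + 2.3534·0.5206 − 5.4913·(-1.0429) + 0.0000·0.4857)/5.0990 = 1.8249.

x = (1.8249, 0.5206, -1.0429, 0.4857)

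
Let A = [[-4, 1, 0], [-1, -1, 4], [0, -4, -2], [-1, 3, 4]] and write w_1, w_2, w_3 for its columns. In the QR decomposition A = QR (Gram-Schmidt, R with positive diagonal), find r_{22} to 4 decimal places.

r_{22} = 5.0000

w_1 = (-4, -1, 0, -1); ‖w_1‖ = 4.2426, so e_1 = (-0.9428, -0.2357, 0.0000, -0.2357).
e_1·w_2 = (-0.9428)·1 + (-0.2357)·(-1) + 0.0000·(-4) + (-0.2357)·3 = -1.4142.
u_2 = w_2 + 1.4142·e_1 = (-0.3333, -1.3333, -4.0000, 2.6667).
r_{22} = ‖u_2‖ = 5.0000.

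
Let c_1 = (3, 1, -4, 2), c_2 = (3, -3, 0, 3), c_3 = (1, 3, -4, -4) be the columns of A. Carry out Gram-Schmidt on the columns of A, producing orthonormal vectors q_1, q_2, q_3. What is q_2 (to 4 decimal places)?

q_2 = (0.3820, -0.7216, 0.3396, 0.4669)

q_1 = c_1/‖c_1‖ = (3, 1, -4, 2)/5.4772 = (0.5477, 0.1826, -0.7303, 0.3651).
r_{12} = q_1·c_2 = 2.1909.
u_2 = c_2 − 2.1909·q_1 = (1.8000, -3.4000, 1.6000, 2.2000).
‖u_2‖ = 4.7117, so q_2 = (0.3820, -0.7216, 0.3396, 0.4669).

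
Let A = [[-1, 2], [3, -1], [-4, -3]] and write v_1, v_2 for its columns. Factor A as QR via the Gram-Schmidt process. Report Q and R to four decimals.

Q = [[-0.1961, 0.6519], [0.5883, -0.5193], [-0.7845, -0.5525]], R = [[5.0990, 1.3728], [0.0000, 3.4807]]

q_1 = v_1/‖v_1‖ = (-1, 3, -4)/5.0990 = (-0.1961, 0.5883, -0.7845).
r_{12} = q_1·v_2 = 1.3728.
u_2 = v_2 − 1.3728·q_1 = (2.2692, -1.8077, -1.9231).
‖u_2‖ = 3.4807, so q_2 = (0.6519, -0.5193, -0.5525).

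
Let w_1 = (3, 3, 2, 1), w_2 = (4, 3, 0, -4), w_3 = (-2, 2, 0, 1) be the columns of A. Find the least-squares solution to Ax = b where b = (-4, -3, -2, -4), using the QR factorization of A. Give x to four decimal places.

x = (-1.6497, 0.5084, 0.3000)

e_1 = w_1/‖w_1‖ = (3, 3, 2, 1)/4.7958 = (0.6255, 0.6255, 0.4170, 0.2085).
r_{12} = e_1·w_2 = 3.5447.
u_2 = w_2 − 3.5447·e_1 = (1.7826, 0.7826, -1.4783, -4.7391).
‖u_2‖ = 5.3324, so e_2 = (0.3343, 0.1468, -0.2772, -0.8887).
r_{13} = e_1·w_3 = 0.2085; r_{23} = e_2·w_3 = -1.2638.
u_3 = w_3 − 0.2085·e_1 + 1.2638·e_2 = (-1.7080, 2.0550, -0.4373, -0.1667).
‖u_3‖ = 2.7128, so e_3 = (-0.6296, 0.7575, -0.1612, -0.0614).
Qᵀb = (-6.0469, 2.3319, 0.8139).
Back-substitute: x_3 = 0.8139/2.7128 = 0.3000.
x_2 = (2.3319 + 1.2638·0.3000)/5.3324 = 0.5084.
x_1 = (-6.0469 − 3.5447·0.5084 − 0.2085·0.3000)/4.7958 = -1.6497.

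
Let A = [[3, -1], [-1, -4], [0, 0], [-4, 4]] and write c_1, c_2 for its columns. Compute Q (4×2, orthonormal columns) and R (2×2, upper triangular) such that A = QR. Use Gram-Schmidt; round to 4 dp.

Q = [[0.5883, 0.1481], [-0.1961, -0.9276], [0.0000, 0.0000], [-0.7845, 0.3430]], R = [[5.0990, -2.9417], [0.0000, 4.9342]]

q_1 = c_1/‖c_1‖ = (3, -1, 0, -4)/5.0990 = (0.5883, -0.1961, 0.0000, -0.7845).
r_{12} = q_1·c_2 = -2.9417.
u_2 = c_2 + 2.9417·q_1 = (0.7308, -4.5769, 0.0000, 1.6923).
‖u_2‖ = 4.9342, so q_2 = (0.1481, -0.9276, 0.0000, 0.3430).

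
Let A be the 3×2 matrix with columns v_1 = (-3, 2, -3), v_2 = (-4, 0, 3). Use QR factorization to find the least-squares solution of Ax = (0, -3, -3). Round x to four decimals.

x = (0.1885, -0.3826)

e_1 = v_1/‖v_1‖ = (-3, 2, -3)/4.6904 = (-0.6396, 0.4264, -0.6396).
r_{12} = e_1·v_2 = 0.6396.
u_2 = v_2 − 0.6396·e_1 = (-3.5909, -0.2727, 3.4091).
‖u_2‖ = 4.9589, so e_2 = (-0.7241, -0.0550, 0.6875).
Qᵀb = (0.6396, -1.8974).
Back-substitute: x_2 = -1.8974/4.9589 = -0.3826.
x_1 = (0.6396 − 0.6396·(-0.3826))/4.6904 = 0.1885.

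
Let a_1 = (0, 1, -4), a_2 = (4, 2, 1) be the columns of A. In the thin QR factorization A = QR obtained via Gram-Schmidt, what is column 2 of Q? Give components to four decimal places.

a_1 = (0, 1, -4); ‖a_1‖ = 4.1231, so q_1 = (0.0000, 0.2425, -0.9701).
q_1·a_2 = 0.0000·4 + 0.2425·2 + (-0.9701)·1 = -0.4851.
u_2 = a_2 + 0.4851·q_1 = (4.0000, 2.1176, 0.5294).
‖u_2‖ = 4.5568, so q_2 = (0.8778, 0.4647, 0.1162).

q_2 = (0.8778, 0.4647, 0.1162)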